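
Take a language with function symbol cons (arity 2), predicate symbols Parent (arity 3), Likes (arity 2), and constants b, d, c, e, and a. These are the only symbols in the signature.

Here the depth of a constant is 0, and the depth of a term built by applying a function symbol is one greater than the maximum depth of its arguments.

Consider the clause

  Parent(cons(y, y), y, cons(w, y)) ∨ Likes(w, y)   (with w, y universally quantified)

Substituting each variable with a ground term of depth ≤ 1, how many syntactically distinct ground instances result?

900

Ground terms of depth ≤ 1:
  Let N_k count ground terms of depth at most k. Each non-constant term of depth ≤ k is some function symbol applied to depth-≤(k−1) arguments, giving N_k = 5 + N_{k-1}^2.
  N_0 = 5
  N_1 = 5 + 5^2 = 30
So there are 30 ground terms available for substitution.
There are 2 variables to instantiate (w, y), each occurring in at least one literal, so different choices give different ground instances.
Number of ground instances = 30^2 = 900.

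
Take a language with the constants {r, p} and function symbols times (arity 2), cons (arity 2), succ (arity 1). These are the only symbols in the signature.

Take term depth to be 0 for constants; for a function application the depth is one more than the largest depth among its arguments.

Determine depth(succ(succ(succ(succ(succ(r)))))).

depth(succ(r)) = 1 + depth(r) = 1 + 0 = 1
depth(succ(succ(r))) = 1 + depth(succ(r)) = 1 + 1 = 2
depth(succ(succ(succ(r)))) = 1 + depth(succ(succ(r))) = 1 + 2 = 3
depth(succ(succ(succ(succ(r))))) = 1 + depth(succ(succ(succ(r)))) = 1 + 3 = 4
depth(succ(succ(succ(succ(succ(r)))))) = 1 + depth(succ(succ(succ(succ(r))))) = 1 + 4 = 5

5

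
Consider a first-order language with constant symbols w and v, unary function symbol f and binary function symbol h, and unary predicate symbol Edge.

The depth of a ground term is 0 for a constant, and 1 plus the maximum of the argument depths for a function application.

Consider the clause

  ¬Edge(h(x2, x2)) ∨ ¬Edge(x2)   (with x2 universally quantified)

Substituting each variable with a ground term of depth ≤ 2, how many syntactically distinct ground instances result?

Ground terms of depth ≤ 2:
  Count level by level. With function symbols f/1, h/2, the terms of depth ≤ k are the 2 constants together with each function applied to depth-≤(k−1) tuples, so N_k = 2 + N_{k-1} + N_{k-1}^2.
  N_0 = 2
  N_1 = 2 + 2 + 2^2 = 8
  N_2 = 2 + 8 + 8^2 = 74
So there are 74 ground terms available for substitution.
The variable x2 ranges independently over the available ground terms, and distinct assignments produce distinct instances.
Number of ground instances = 74.

74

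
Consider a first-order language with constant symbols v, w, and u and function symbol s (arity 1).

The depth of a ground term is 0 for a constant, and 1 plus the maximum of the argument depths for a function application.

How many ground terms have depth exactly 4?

3

Let N_k count ground terms of depth at most k. Each non-constant term of depth ≤ k is some function symbol applied to depth-≤(k−1) arguments, giving N_k = 3 + N_{k-1}.
N_0 = 3
N_1 = 3 + 3 = 6
N_2 = 3 + 6 = 9
N_3 = 3 + 9 = 12
N_4 = 3 + 12 = 15
Terms of depth exactly 4: N_4 − N_3 = 15 − 12 = 3.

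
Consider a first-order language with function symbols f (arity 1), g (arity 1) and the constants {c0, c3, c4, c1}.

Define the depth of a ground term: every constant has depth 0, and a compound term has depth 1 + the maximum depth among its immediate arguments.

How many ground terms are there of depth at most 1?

Write N_k for the number of ground terms of depth ≤ k. A term of depth ≤ k is either a constant or a function symbol applied to arguments of depth ≤ k−1, so N_k = 4 + N_{k-1} + N_{k-1}.
N_0 = 4
N_1 = 4 + 4 + 4 = 12

12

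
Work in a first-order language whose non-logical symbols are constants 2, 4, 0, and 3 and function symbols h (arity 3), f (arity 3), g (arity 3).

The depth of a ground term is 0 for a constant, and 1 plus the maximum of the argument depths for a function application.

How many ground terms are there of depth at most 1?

196

Write N_k for the number of ground terms of depth ≤ k. A term of depth ≤ k is either a constant or a function symbol applied to arguments of depth ≤ k−1, so N_k = 4 + N_{k-1}^3 + N_{k-1}^3 + N_{k-1}^3.
N_0 = 4
N_1 = 4 + 4^3 + 4^3 + 4^3 = 196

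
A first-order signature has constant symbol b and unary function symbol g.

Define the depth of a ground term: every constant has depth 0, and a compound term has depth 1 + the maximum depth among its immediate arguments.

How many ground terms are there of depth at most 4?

5

Write N_k for the number of ground terms of depth ≤ k. A term of depth ≤ k is either a constant or a function symbol applied to arguments of depth ≤ k−1, so N_k = 1 + N_{k-1}.
N_0 = 1
N_1 = 1 + 1 = 2
N_2 = 1 + 2 = 3
N_3 = 1 + 3 = 4
N_4 = 1 + 4 = 5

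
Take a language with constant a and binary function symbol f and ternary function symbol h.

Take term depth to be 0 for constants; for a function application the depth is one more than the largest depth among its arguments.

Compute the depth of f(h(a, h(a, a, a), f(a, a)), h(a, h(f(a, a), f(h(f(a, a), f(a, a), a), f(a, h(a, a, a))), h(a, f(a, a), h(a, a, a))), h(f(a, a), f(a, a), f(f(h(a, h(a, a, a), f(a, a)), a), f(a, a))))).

7

depth(h(a, a, a)) = 1 + max(0, 0, 0) = 1
depth(f(a, a)) = 1 + max(0, 0) = 1
depth(h(a, h(a, a, a), f(a, a))) = 1 + max(0, 1, 1) = 2
depth(h(f(a, a), f(a, a), a)) = 1 + max(1, 1, 0) = 2
depth(f(a, h(a, a, a))) = 1 + max(0, 1) = 2
depth(f(h(f(a, a), f(a, a), a), f(a, h(a, a, a)))) = 1 + max(2, 2) = 3
depth(h(a, f(a, a), h(a, a, a))) = 1 + max(0, 1, 1) = 2
depth(h(f(a, a), f(h(f(a, a), f(a, a), a), f(a, h(a, a, a))), h(a, f(a, a), h(a, a, a)))) = 1 + max(1, 3, 2) = 4
depth(f(h(a, h(a, a, a), f(a, a)), a)) = 1 + max(2, 0) = 3
depth(f(f(h(a, h(a, a, a), f(a, a)), a), f(a, a))) = 1 + max(3, 1) = 4
depth(h(f(a, a), f(a, a), f(f(h(a, h(a, a, a), f(a, a)), a), f(a, a)))) = 1 + max(1, 1, 4) = 5
depth(h(a, h(f(a, a), f(h(f(a, a), f(a, a), a), f(a, h(a, a, a))), h(a, f(a, a), h(a, a, a))), h(f(a, a), f(a, a), f(f(h(a, h(a, a, a), f(a, a)), a), f(a, a))))) = 1 + max(0, 4, 5) = 6
depth(f(h(a, h(a, a, a), f(a, a)), h(a, h(f(a, a), f(h(f(a, a), f(a, a), a), f(a, h(a, a, a))), h(a, f(a, a), h(a, a, a))), h(f(a, a), f(a, a), f(f(h(a, h(a, a, a), f(a, a)), a), f(a, a)))))) = 1 + max(2, 6) = 7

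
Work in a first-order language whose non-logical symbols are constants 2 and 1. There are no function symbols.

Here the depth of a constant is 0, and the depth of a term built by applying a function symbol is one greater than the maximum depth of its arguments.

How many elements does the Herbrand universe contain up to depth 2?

With no function symbols every ground term is a constant, so there are exactly 2 ground terms at every depth bound.
N_0 = 2
N_1 = 2
N_2 = 2

2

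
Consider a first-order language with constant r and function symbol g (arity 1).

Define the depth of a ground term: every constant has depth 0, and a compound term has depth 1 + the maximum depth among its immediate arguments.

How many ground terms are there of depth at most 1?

Let N_k = |{terms of depth ≤ k}|. Then N_0 = 1 and N_k = 1 + N_{k-1} for k ≥ 1 (one summand per function symbol, arity giving the exponent).
N_0 = 1
N_1 = 1 + 1 = 2
Explicitly: r, g(r).

2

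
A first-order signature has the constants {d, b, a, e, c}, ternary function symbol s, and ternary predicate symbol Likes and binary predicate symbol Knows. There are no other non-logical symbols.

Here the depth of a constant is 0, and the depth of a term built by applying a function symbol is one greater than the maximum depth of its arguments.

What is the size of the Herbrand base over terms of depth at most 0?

150

First count ground terms of depth ≤ 0.
Count level by level. With function symbols s/3, the terms of depth ≤ k are the 5 constants together with each function applied to depth-≤(k−1) tuples, so N_k = 5 + N_{k-1}^3.
N_0 = 5
So |H| = 5.
Ground atoms are formed by filling each argument slot of a predicate with a term from H, so an r-ary predicate gives |H|^r atoms:
  Likes: 5^3 = 125;  Knows: 5^2 = 25
Total ground atoms: 125 + 25 = 150.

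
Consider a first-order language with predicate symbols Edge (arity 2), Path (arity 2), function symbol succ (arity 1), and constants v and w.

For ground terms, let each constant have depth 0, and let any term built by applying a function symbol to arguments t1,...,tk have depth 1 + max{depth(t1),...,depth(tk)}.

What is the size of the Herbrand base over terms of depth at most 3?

128

First count ground terms of depth ≤ 3.
Let N_k count ground terms of depth at most k. Each non-constant term of depth ≤ k is some function symbol applied to depth-≤(k−1) arguments, giving N_k = 2 + N_{k-1}.
N_0 = 2
N_1 = 2 + 2 = 4
N_2 = 2 + 4 = 6
N_3 = 2 + 6 = 8
So |H| = 8.
For each predicate symbol, the number of ground atoms is |H| raised to its arity; summing:
  Edge: 8^2 = 64;  Path: 8^2 = 64
Total ground atoms: 64 + 64 = 128.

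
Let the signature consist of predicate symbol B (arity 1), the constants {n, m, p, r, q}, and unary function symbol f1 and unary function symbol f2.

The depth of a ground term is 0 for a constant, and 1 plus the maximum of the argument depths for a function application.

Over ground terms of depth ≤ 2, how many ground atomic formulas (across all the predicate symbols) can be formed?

35

First count ground terms of depth ≤ 2.
If N_k denotes the number of depth-≤k ground terms, the 5 constants give N_0 = 5, and each function symbol of arity r contributes N_{k-1}^r new terms at level k: N_k = 5 + N_{k-1} + N_{k-1}.
N_0 = 5
N_1 = 5 + 5 + 5 = 15
N_2 = 5 + 15 + 15 = 35
So |H| = 35.
Each predicate of arity r yields |H|^r ground atoms (one per choice of an r-tuple from H):
  B: 35
Total ground atoms: 35.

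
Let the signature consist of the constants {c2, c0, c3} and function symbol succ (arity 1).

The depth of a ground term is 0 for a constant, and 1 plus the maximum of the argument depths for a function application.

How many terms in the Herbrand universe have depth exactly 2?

Write N_k for the number of ground terms of depth ≤ k. A term of depth ≤ k is either a constant or a function symbol applied to arguments of depth ≤ k−1, so N_k = 3 + N_{k-1}.
N_0 = 3
N_1 = 3 + 3 = 6
N_2 = 3 + 6 = 9
Terms of depth exactly 2: N_2 − N_1 = 9 − 6 = 3.

3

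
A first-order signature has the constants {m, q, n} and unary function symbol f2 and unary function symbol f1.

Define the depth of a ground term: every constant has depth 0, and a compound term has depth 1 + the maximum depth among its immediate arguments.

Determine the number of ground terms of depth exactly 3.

Let N_k = |{terms of depth ≤ k}|. Then N_0 = 3 and N_k = 3 + N_{k-1} + N_{k-1} for k ≥ 1 (one summand per function symbol, arity giving the exponent).
N_0 = 3
N_1 = 3 + 3 + 3 = 9
N_2 = 3 + 9 + 9 = 21
N_3 = 3 + 21 + 21 = 45
Terms of depth exactly 3: N_3 − N_2 = 45 − 21 = 24.

24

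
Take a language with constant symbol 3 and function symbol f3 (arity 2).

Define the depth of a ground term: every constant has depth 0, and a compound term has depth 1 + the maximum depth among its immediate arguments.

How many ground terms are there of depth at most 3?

26

Let N_k count ground terms of depth at most k. Each non-constant term of depth ≤ k is some function symbol applied to depth-≤(k−1) arguments, giving N_k = 1 + N_{k-1}^2.
N_0 = 1
N_1 = 1 + 1^2 = 2
N_2 = 1 + 2^2 = 5
N_3 = 1 + 5^2 = 26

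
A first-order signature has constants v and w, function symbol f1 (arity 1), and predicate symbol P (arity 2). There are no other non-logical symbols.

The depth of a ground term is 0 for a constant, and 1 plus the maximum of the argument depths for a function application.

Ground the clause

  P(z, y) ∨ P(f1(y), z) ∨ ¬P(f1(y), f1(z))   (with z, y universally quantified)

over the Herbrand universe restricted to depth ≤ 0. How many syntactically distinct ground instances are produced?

4

Ground terms of depth ≤ 0:
  Count level by level. With function symbols f1/1, the terms of depth ≤ k are the 2 constants together with each function applied to depth-≤(k−1) tuples, so N_k = 2 + N_{k-1}.
  N_0 = 2
  Explicitly: v, w.
So there are 2 ground terms available for substitution.
There are 2 variables to instantiate (z, y), each occurring in at least one literal, so different choices give different ground instances.
Number of ground instances = 2^2 = 4.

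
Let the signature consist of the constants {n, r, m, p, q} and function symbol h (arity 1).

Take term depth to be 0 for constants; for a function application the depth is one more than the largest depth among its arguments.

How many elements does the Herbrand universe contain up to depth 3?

Count level by level. With function symbols h/1, the terms of depth ≤ k are the 5 constants together with each function applied to depth-≤(k−1) tuples, so N_k = 5 + N_{k-1}.
N_0 = 5
N_1 = 5 + 5 = 10
N_2 = 5 + 10 = 15
N_3 = 5 + 15 = 20

20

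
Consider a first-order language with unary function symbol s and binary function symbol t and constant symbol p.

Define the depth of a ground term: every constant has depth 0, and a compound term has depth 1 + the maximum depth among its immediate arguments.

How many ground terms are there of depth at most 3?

183

Count level by level. With function symbols s/1, t/2, the terms of depth ≤ k are the 1 constant together with each function applied to depth-≤(k−1) tuples, so N_k = 1 + N_{k-1} + N_{k-1}^2.
N_0 = 1
N_1 = 1 + 1 + 1^2 = 3
N_2 = 1 + 3 + 3^2 = 13
N_3 = 1 + 13 + 13^2 = 183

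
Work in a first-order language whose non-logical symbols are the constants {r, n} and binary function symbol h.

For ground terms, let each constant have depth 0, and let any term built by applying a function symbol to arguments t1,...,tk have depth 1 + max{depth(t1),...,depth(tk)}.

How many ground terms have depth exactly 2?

32

Let N_k = |{terms of depth ≤ k}|. Then N_0 = 2 and N_k = 2 + N_{k-1}^2 for k ≥ 1 (one summand per function symbol, arity giving the exponent).
N_0 = 2
N_1 = 2 + 2^2 = 6
N_2 = 2 + 6^2 = 38
Terms of depth exactly 2: N_2 − N_1 = 38 − 6 = 32.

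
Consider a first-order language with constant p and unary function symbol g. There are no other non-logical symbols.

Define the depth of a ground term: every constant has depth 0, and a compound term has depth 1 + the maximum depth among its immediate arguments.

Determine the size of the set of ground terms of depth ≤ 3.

Count level by level. With function symbols g/1, the terms of depth ≤ k are the 1 constant together with each function applied to depth-≤(k−1) tuples, so N_k = 1 + N_{k-1}.
N_0 = 1
N_1 = 1 + 1 = 2
N_2 = 1 + 2 = 3
N_3 = 1 + 3 = 4
Explicitly: p, g(p), g(g(p)), g(g(g(p))).

4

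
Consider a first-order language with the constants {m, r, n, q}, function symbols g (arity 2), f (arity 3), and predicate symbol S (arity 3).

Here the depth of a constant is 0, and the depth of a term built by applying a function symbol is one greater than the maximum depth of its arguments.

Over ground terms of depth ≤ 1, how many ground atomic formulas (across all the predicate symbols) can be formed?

592704

First count ground terms of depth ≤ 1.
Let N_k count ground terms of depth at most k. Each non-constant term of depth ≤ k is some function symbol applied to depth-≤(k−1) arguments, giving N_k = 4 + N_{k-1}^2 + N_{k-1}^3.
N_0 = 4
N_1 = 4 + 4^2 + 4^3 = 84
So |H| = 84.
A ground atom is a predicate applied to a tuple of terms from H, so the count is the sum over predicates of |H|^arity:
  S: 84^3 = 592704
Total ground atoms: 592704.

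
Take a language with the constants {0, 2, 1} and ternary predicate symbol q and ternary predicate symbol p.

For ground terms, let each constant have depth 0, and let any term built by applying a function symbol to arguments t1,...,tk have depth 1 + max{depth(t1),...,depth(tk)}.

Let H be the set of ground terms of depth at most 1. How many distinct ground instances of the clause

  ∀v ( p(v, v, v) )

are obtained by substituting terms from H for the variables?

Ground terms of depth ≤ 1:
  With no function symbols every ground term is a constant, so there are exactly 3 ground terms at every depth bound.
  N_0 = 3
  N_1 = 3
  Explicitly: 0, 2, 1.
So there are 3 ground terms available for substitution.
The clause has 1 distinct variable (v), which appears in the body. In the free term algebra distinct substitutions yield syntactically distinct ground instances.
Number of ground instances = 3.

3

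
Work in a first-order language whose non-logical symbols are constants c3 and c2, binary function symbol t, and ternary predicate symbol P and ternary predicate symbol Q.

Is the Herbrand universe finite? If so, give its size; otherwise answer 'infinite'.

The signature has at least one function symbol (t, arity 2) and at least one constant (c3).
Iterating t gives infinitely many distinct ground terms: c3, t(c3, c3), t(t(c3, c3), t(c3, c3)), ...
So the Herbrand universe is infinite.

infinite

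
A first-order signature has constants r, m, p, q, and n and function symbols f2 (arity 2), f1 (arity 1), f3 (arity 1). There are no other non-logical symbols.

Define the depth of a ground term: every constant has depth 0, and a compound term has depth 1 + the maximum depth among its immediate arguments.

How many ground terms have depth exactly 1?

35

Write N_k for the number of ground terms of depth ≤ k. A term of depth ≤ k is either a constant or a function symbol applied to arguments of depth ≤ k−1, so N_k = 5 + N_{k-1}^2 + N_{k-1} + N_{k-1}.
N_0 = 5
N_1 = 5 + 5^2 + 5 + 5 = 40
Terms of depth exactly 1: N_1 − N_0 = 40 − 5 = 35.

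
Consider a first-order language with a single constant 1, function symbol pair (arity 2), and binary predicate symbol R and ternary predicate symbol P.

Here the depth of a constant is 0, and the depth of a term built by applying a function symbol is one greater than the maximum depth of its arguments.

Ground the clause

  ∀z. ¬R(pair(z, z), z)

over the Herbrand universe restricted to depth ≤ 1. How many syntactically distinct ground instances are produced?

Ground terms of depth ≤ 1:
  Let N_k = |{terms of depth ≤ k}|. Then N_0 = 1 and N_k = 1 + N_{k-1}^2 for k ≥ 1 (one summand per function symbol, arity giving the exponent).
  N_0 = 1
  N_1 = 1 + 1^2 = 2
  Explicitly: 1, pair(1, 1).
So there are 2 ground terms available for substitution.
There is 1 variable to instantiate (z),  occurring in at least one literal, so different choices give different ground instances.
Number of ground instances = 2.

2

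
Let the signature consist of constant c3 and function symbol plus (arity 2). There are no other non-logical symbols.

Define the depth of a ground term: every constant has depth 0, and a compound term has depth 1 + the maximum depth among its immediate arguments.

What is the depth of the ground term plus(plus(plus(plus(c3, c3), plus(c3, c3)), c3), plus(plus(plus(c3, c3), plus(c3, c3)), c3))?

depth(plus(c3, c3)) = 1 + max(0, 0) = 1
depth(plus(plus(c3, c3), plus(c3, c3))) = 1 + max(1, 1) = 2
depth(plus(plus(plus(c3, c3), plus(c3, c3)), c3)) = 1 + max(2, 0) = 3
depth(plus(plus(plus(plus(c3, c3), plus(c3, c3)), c3), plus(plus(plus(c3, c3), plus(c3, c3)), c3))) = 1 + max(3, 3) = 4

4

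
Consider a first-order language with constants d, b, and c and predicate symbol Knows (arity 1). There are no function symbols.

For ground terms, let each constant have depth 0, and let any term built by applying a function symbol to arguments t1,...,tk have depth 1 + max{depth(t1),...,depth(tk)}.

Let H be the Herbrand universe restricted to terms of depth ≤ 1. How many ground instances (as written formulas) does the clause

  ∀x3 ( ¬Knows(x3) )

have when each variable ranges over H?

3

Ground terms of depth ≤ 1:
  With no function symbols every ground term is a constant, so there are exactly 3 ground terms at every depth bound.
  N_0 = 3
  N_1 = 3
  Explicitly: d, b, c.
So there are 3 ground terms available for substitution.
The clause has 1 distinct variable (x3), which appears in the body. In the free term algebra distinct substitutions yield syntactically distinct ground instances.
Number of ground instances = 3.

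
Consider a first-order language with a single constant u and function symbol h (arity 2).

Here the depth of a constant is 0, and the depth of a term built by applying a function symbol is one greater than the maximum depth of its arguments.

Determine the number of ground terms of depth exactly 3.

If N_k denotes the number of depth-≤k ground terms, the 1 constant gives N_0 = 1, and each function symbol of arity r contributes N_{k-1}^r new terms at level k: N_k = 1 + N_{k-1}^2.
N_0 = 1
N_1 = 1 + 1^2 = 2
N_2 = 1 + 2^2 = 5
N_3 = 1 + 5^2 = 26
Terms of depth exactly 3: N_3 − N_2 = 26 − 5 = 21.

21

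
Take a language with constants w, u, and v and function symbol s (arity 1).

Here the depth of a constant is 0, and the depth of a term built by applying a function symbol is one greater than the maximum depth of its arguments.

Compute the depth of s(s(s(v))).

3

depth(s(v)) = 1 + depth(v) = 1 + 0 = 1
depth(s(s(v))) = 1 + depth(s(v)) = 1 + 1 = 2
depth(s(s(s(v)))) = 1 + depth(s(s(v))) = 1 + 2 = 3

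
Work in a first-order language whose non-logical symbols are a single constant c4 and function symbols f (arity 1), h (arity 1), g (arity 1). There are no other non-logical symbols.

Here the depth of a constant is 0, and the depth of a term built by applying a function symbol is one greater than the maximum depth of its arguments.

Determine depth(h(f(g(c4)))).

depth(g(c4)) = 1 + depth(c4) = 1 + 0 = 1
depth(f(g(c4))) = 1 + depth(g(c4)) = 1 + 1 = 2
depth(h(f(g(c4)))) = 1 + depth(f(g(c4))) = 1 + 2 = 3

3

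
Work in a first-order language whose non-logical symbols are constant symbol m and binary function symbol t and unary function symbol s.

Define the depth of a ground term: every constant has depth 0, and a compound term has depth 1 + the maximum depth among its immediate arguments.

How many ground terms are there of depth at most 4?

33673

Write N_k for the number of ground terms of depth ≤ k. A term of depth ≤ k is either a constant or a function symbol applied to arguments of depth ≤ k−1, so N_k = 1 + N_{k-1}^2 + N_{k-1}.
N_0 = 1
N_1 = 1 + 1^2 + 1 = 3
N_2 = 1 + 3^2 + 3 = 13
N_3 = 1 + 13^2 + 13 = 183
N_4 = 1 + 183^2 + 183 = 33673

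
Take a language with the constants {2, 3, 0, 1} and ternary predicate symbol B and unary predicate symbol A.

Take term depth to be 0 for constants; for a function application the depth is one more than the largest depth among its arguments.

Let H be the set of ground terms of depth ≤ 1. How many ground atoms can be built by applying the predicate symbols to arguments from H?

First count ground terms of depth ≤ 1.
With no function symbols every ground term is a constant, so there are exactly 4 ground terms at every depth bound.
N_0 = 4
N_1 = 4
So |H| = 4.
For each predicate symbol, the number of ground atoms is |H| raised to its arity; summing:
  B: 4^3 = 64;  A: 4
Total ground atoms: 64 + 4 = 68.

68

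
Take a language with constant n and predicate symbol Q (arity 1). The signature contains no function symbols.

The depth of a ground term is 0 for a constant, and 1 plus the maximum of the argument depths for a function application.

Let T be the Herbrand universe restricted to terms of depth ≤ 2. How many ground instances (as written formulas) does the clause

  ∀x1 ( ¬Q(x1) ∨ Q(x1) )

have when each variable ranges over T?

1

Ground terms of depth ≤ 2:
  With no function symbols every ground term is a constant, so there is exactly 1 ground term at every depth bound.
  N_0 = 1
  N_1 = 1
  N_2 = 1
  Explicitly: n.
So there is exactly 1 ground term available for substitution.
The body mentions the single quantified variable x1; since ground terms form a free algebra, no two substitutions collapse to the same formula.
Number of ground instances = 1.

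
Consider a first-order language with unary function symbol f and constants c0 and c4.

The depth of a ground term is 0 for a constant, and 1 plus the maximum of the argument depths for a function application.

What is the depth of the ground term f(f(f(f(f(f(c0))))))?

6

depth(f(c0)) = 1 + depth(c0) = 1 + 0 = 1
depth(f(f(c0))) = 1 + depth(f(c0)) = 1 + 1 = 2
depth(f(f(f(c0)))) = 1 + depth(f(f(c0))) = 1 + 2 = 3
depth(f(f(f(f(c0))))) = 1 + depth(f(f(f(c0)))) = 1 + 3 = 4
depth(f(f(f(f(f(c0)))))) = 1 + depth(f(f(f(f(c0))))) = 1 + 4 = 5
depth(f(f(f(f(f(f(c0))))))) = 1 + depth(f(f(f(f(f(c0)))))) = 1 + 5 = 6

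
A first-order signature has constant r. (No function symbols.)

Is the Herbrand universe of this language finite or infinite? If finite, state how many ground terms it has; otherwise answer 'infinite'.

There are no function symbols, so the only ground term is the single constant.
The Herbrand universe is {r}, finite with 1 element.

1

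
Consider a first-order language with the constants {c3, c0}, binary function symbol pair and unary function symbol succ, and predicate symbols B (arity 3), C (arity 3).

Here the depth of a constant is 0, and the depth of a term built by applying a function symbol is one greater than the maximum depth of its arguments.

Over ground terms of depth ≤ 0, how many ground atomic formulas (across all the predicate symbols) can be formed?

First count ground terms of depth ≤ 0.
Let N_k count ground terms of depth at most k. Each non-constant term of depth ≤ k is some function symbol applied to depth-≤(k−1) arguments, giving N_k = 2 + N_{k-1}^2 + N_{k-1}.
N_0 = 2
Explicitly: c3, c0.
So |H| = 2.
For each predicate symbol, the number of ground atoms is |H| raised to its arity; summing:
  B: 2^3 = 8;  C: 2^3 = 8
Total ground atoms: 8 + 8 = 16.

16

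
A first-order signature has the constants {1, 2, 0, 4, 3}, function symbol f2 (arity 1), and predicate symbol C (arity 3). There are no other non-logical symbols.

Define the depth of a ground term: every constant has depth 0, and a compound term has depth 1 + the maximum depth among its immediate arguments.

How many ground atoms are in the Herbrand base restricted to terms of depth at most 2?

First count ground terms of depth ≤ 2.
If N_k denotes the number of depth-≤k ground terms, the 5 constants give N_0 = 5, and each function symbol of arity r contributes N_{k-1}^r new terms at level k: N_k = 5 + N_{k-1}.
N_0 = 5
N_1 = 5 + 5 = 10
N_2 = 5 + 10 = 15
So |H| = 15.
Each predicate of arity r yields |H|^r ground atoms (one per choice of an r-tuple from H):
  C: 15^3 = 3375
Total ground atoms: 3375.

3375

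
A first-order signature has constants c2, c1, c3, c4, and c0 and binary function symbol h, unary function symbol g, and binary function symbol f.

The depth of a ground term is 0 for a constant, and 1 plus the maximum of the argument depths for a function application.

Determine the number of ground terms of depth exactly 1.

55

Count level by level. With function symbols h/2, g/1, f/2, the terms of depth ≤ k are the 5 constants together with each function applied to depth-≤(k−1) tuples, so N_k = 5 + N_{k-1}^2 + N_{k-1} + N_{k-1}^2.
N_0 = 5
N_1 = 5 + 5^2 + 5 + 5^2 = 60
Terms of depth exactly 1: N_1 − N_0 = 60 − 5 = 55.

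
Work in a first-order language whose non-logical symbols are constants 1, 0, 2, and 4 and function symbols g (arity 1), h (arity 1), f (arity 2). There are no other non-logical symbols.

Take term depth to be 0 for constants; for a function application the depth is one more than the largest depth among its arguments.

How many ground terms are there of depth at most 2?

844

Count level by level. With function symbols g/1, h/1, f/2, the terms of depth ≤ k are the 4 constants together with each function applied to depth-≤(k−1) tuples, so N_k = 4 + N_{k-1} + N_{k-1} + N_{k-1}^2.
N_0 = 4
N_1 = 4 + 4 + 4 + 4^2 = 28
N_2 = 4 + 28 + 28 + 28^2 = 844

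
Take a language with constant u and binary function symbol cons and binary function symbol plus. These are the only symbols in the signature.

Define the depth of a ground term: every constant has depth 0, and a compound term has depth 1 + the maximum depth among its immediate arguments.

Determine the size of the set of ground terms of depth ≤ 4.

1045459

Write N_k for the number of ground terms of depth ≤ k. A term of depth ≤ k is either a constant or a function symbol applied to arguments of depth ≤ k−1, so N_k = 1 + N_{k-1}^2 + N_{k-1}^2.
N_0 = 1
N_1 = 1 + 1^2 + 1^2 = 3
N_2 = 1 + 3^2 + 3^2 = 19
N_3 = 1 + 19^2 + 19^2 = 723
N_4 = 1 + 723^2 + 723^2 = 1045459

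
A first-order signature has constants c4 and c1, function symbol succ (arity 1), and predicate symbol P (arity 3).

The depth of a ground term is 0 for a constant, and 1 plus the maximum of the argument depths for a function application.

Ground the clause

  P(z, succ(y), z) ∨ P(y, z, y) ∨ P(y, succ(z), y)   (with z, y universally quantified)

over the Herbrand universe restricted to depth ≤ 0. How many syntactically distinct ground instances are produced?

Ground terms of depth ≤ 0:
  Let N_k = |{terms of depth ≤ k}|. Then N_0 = 2 and N_k = 2 + N_{k-1} for k ≥ 1 (one summand per function symbol, arity giving the exponent).
  N_0 = 2
So there are 2 ground terms available for substitution.
The clause has 2 distinct variables (z, y), each appearing in the body. In the free term algebra distinct substitutions yield syntactically distinct ground instances.
Number of ground instances = 2^2 = 4.

4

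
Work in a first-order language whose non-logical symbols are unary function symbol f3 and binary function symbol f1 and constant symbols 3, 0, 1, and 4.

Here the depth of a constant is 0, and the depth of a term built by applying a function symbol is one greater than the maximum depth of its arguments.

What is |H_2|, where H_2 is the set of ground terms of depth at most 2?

If N_k denotes the number of depth-≤k ground terms, the 4 constants give N_0 = 4, and each function symbol of arity r contributes N_{k-1}^r new terms at level k: N_k = 4 + N_{k-1} + N_{k-1}^2.
N_0 = 4
N_1 = 4 + 4 + 4^2 = 24
N_2 = 4 + 24 + 24^2 = 604

604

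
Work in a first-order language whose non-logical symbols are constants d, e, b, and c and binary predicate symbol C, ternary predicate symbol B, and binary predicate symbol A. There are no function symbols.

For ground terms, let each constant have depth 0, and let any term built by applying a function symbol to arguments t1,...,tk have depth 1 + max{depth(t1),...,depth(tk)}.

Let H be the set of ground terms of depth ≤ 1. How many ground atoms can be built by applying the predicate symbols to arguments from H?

First count ground terms of depth ≤ 1.
With no function symbols every ground term is a constant, so there are exactly 4 ground terms at every depth bound.
N_0 = 4
N_1 = 4
Explicitly: d, e, b, c.
So |H| = 4.
A ground atom is a predicate applied to a tuple of terms from H, so the count is the sum over predicates of |H|^arity:
  C: 4^2 = 16;  B: 4^3 = 64;  A: 4^2 = 16
Total ground atoms: 16 + 64 + 16 = 96.

96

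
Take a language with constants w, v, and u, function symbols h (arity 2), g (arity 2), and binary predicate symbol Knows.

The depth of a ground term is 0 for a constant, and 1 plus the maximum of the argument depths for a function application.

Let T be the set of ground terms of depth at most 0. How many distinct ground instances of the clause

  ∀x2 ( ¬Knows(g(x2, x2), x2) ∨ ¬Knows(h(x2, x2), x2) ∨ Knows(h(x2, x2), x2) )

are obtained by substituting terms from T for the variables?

Ground terms of depth ≤ 0:
  Count level by level. With function symbols h/2, g/2, the terms of depth ≤ k are the 3 constants together with each function applied to depth-≤(k−1) tuples, so N_k = 3 + N_{k-1}^2 + N_{k-1}^2.
  N_0 = 3
So there are 3 ground terms available for substitution.
The clause has 1 distinct variable (x2), which appears in the body. In the free term algebra distinct substitutions yield syntactically distinct ground instances.
Number of ground instances = 3.

3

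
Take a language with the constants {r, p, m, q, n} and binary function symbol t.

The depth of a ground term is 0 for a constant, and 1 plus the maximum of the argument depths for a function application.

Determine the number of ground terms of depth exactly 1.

25

Write N_k for the number of ground terms of depth ≤ k. A term of depth ≤ k is either a constant or a function symbol applied to arguments of depth ≤ k−1, so N_k = 5 + N_{k-1}^2.
N_0 = 5
N_1 = 5 + 5^2 = 30
Terms of depth exactly 1: N_1 − N_0 = 30 − 5 = 25.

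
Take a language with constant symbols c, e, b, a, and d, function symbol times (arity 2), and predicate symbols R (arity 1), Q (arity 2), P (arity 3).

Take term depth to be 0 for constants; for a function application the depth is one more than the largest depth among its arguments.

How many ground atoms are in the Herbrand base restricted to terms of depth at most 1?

27930

First count ground terms of depth ≤ 1.
Count level by level. With function symbols times/2, the terms of depth ≤ k are the 5 constants together with each function applied to depth-≤(k−1) tuples, so N_k = 5 + N_{k-1}^2.
N_0 = 5
N_1 = 5 + 5^2 = 30
So |H| = 30.
Ground atoms are formed by filling each argument slot of a predicate with a term from H, so an r-ary predicate gives |H|^r atoms:
  R: 30;  Q: 30^2 = 900;  P: 30^3 = 27000
Total ground atoms: 30 + 900 + 27000 = 27930.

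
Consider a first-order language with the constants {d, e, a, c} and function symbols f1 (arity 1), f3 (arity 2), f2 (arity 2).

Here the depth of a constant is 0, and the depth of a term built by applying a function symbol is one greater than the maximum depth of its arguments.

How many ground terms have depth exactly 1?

Let N_k count ground terms of depth at most k. Each non-constant term of depth ≤ k is some function symbol applied to depth-≤(k−1) arguments, giving N_k = 4 + N_{k-1} + N_{k-1}^2 + N_{k-1}^2.
N_0 = 4
N_1 = 4 + 4 + 4^2 + 4^2 = 40
Terms of depth exactly 1: N_1 − N_0 = 40 − 4 = 36.

36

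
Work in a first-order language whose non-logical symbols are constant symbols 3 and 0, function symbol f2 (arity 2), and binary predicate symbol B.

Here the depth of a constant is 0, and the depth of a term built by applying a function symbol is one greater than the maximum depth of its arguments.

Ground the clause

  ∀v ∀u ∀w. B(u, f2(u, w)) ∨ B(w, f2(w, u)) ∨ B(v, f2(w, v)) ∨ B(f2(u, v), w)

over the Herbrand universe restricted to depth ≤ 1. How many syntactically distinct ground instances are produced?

216

Ground terms of depth ≤ 1:
  Let N_k = |{terms of depth ≤ k}|. Then N_0 = 2 and N_k = 2 + N_{k-1}^2 for k ≥ 1 (one summand per function symbol, arity giving the exponent).
  N_0 = 2
  N_1 = 2 + 2^2 = 6
  Explicitly: 3, 0, f2(3, 3), f2(3, 0), f2(0, 3), f2(0, 0).
So there are 6 ground terms available for substitution.
Each of v, u, w ranges independently over the available ground terms, and distinct assignments produce distinct instances.
Number of ground instances = 6^3 = 216.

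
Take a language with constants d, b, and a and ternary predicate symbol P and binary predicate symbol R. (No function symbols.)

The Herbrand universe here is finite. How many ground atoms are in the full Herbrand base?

With no function symbols, the Herbrand universe is just the 3 constants.
Ground atoms per predicate: P: 3^3 = 27, R: 3^2 = 9.
Herbrand base size = 27 + 9 = 36.

36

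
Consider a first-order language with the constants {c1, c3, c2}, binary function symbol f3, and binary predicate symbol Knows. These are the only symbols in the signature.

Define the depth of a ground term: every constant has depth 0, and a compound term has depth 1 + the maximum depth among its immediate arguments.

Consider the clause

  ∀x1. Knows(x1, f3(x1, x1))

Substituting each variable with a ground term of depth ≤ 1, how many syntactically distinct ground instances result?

Ground terms of depth ≤ 1:
  Write N_k for the number of ground terms of depth ≤ k. A term of depth ≤ k is either a constant or a function symbol applied to arguments of depth ≤ k−1, so N_k = 3 + N_{k-1}^2.
  N_0 = 3
  N_1 = 3 + 3^2 = 12
  Explicitly: c1, c3, c2, f3(c1, c1), f3(c1, c3), f3(c1, c2), f3(c3, c1), f3(c3, c3), f3(c3, c2), f3(c2, c1), f3(c2, c3), f3(c2, c2).
So there are 12 ground terms available for substitution.
There is 1 variable to instantiate (x1),  occurring in at least one literal, so different choices give different ground instances.
Number of ground instances = 12.

12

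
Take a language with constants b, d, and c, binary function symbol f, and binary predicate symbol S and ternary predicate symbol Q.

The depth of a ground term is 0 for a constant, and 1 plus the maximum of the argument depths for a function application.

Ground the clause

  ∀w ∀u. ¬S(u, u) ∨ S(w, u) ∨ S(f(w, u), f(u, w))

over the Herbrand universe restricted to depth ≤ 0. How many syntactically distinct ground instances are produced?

9

Ground terms of depth ≤ 0:
  Let N_k count ground terms of depth at most k. Each non-constant term of depth ≤ k is some function symbol applied to depth-≤(k−1) arguments, giving N_k = 3 + N_{k-1}^2.
  N_0 = 3
  Explicitly: b, d, c.
So there are 3 ground terms available for substitution.
Each of w, u ranges independently over the available ground terms, and distinct assignments produce distinct instances.
Number of ground instances = 3^2 = 9.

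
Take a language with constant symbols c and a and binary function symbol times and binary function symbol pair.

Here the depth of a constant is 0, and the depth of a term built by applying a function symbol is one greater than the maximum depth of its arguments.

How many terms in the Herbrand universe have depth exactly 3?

81408

If N_k denotes the number of depth-≤k ground terms, the 2 constants give N_0 = 2, and each function symbol of arity r contributes N_{k-1}^r new terms at level k: N_k = 2 + N_{k-1}^2 + N_{k-1}^2.
N_0 = 2
N_1 = 2 + 2^2 + 2^2 = 10
N_2 = 2 + 10^2 + 10^2 = 202
N_3 = 2 + 202^2 + 202^2 = 81610
Terms of depth exactly 3: N_3 − N_2 = 81610 − 202 = 81408.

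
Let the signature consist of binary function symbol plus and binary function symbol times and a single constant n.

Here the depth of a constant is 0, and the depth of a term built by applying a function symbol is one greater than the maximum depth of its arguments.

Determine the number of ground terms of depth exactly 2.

Let N_k count ground terms of depth at most k. Each non-constant term of depth ≤ k is some function symbol applied to depth-≤(k−1) arguments, giving N_k = 1 + N_{k-1}^2 + N_{k-1}^2.
N_0 = 1
N_1 = 1 + 1^2 + 1^2 = 3
N_2 = 1 + 3^2 + 3^2 = 19
Terms of depth exactly 2: N_2 − N_1 = 19 − 3 = 16.

16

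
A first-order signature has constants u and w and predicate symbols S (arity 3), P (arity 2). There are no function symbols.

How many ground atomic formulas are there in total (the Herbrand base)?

With no function symbols, the Herbrand universe is just the 2 constants.
Ground atoms per predicate: S: 2^3 = 8, P: 2^2 = 4.
Herbrand base size = 8 + 4 = 12.

12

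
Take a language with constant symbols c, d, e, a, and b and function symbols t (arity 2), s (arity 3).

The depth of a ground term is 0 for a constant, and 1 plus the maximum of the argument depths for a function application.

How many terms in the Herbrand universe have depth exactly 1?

Write N_k for the number of ground terms of depth ≤ k. A term of depth ≤ k is either a constant or a function symbol applied to arguments of depth ≤ k−1, so N_k = 5 + N_{k-1}^2 + N_{k-1}^3.
N_0 = 5
N_1 = 5 + 5^2 + 5^3 = 155
Terms of depth exactly 1: N_1 − N_0 = 155 − 5 = 150.

150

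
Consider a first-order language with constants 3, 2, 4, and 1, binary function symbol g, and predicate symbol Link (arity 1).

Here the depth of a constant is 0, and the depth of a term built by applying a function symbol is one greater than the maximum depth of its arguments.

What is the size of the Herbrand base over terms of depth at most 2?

First count ground terms of depth ≤ 2.
If N_k denotes the number of depth-≤k ground terms, the 4 constants give N_0 = 4, and each function symbol of arity r contributes N_{k-1}^r new terms at level k: N_k = 4 + N_{k-1}^2.
N_0 = 4
N_1 = 4 + 4^2 = 20
N_2 = 4 + 20^2 = 404
So |H| = 404.
For each predicate symbol, the number of ground atoms is |H| raised to its arity; summing:
  Link: 404
Total ground atoms: 404.

404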